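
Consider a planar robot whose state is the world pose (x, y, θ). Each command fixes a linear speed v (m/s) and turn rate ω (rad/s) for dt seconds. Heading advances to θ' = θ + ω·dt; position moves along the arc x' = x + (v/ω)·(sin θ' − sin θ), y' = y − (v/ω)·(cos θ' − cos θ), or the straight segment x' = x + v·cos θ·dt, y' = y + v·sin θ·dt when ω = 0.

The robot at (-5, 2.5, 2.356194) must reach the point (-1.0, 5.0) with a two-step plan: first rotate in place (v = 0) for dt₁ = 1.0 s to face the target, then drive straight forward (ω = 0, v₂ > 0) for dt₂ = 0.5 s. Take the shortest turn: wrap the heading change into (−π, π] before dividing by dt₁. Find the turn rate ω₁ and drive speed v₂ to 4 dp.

heading to target = atan2(5−2.5, -1−-5) = 0.5586
Δθ = wrap(0.5586 − 2.3562) = -1.7976; ω₁ = Δθ/dt₁ = -1.7976
distance = √((-1−-5)² + (5−2.5)²) = 4.7170; v₂ = distance/dt₂ = 9.4340

ω₁ = -1.7976, v₂ = 9.4340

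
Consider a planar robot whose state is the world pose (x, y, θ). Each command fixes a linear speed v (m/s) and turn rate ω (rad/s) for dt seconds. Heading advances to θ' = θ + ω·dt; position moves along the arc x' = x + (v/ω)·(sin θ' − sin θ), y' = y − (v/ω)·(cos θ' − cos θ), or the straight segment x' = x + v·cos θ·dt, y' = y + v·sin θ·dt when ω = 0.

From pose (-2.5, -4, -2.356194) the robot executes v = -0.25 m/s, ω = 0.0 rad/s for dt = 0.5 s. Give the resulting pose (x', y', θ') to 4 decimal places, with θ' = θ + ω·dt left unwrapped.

θ' = -2.3562 + 0.0·0.5 = -2.3562
ω = 0 → straight: x' = -2.5 + -0.25·cos(-2.3562)·0.5 = -2.4116
y' = -4 + -0.25·sin(-2.3562)·0.5 = -3.9116

(-2.4116, -3.9116, -2.3562)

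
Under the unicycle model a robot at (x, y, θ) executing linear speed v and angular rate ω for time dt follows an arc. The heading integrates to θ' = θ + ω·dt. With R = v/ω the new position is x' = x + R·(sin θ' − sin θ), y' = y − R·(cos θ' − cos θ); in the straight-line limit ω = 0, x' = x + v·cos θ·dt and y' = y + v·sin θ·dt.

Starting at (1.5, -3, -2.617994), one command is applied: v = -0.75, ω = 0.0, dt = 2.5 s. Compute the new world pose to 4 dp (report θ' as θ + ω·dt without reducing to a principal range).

(3.1238, -2.0625, -2.6180)

θ' = -2.6180 + 0.0·2.5 = -2.6180
ω = 0 → straight: x' = 1.5 + -0.75·cos(-2.6180)·2.5 = 3.1238
y' = -3 + -0.75·sin(-2.6180)·2.5 = -2.0625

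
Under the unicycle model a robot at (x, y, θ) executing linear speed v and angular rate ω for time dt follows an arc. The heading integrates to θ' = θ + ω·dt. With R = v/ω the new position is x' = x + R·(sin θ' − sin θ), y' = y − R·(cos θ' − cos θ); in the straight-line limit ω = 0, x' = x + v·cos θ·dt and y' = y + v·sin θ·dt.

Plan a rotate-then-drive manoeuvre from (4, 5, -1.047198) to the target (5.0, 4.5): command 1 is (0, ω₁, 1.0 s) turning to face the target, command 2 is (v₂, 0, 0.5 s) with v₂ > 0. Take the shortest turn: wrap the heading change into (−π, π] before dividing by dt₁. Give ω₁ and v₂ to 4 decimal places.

ω₁ = 0.5836, v₂ = 2.2361

heading to target = atan2(4.5−5, 5−4) = -0.4636
Δθ = wrap(-0.4636 − -1.0472) = 0.5836; ω₁ = Δθ/dt₁ = 0.5836
distance = √((5−4)² + (4.5−5)²) = 1.1180; v₂ = distance/dt₂ = 2.2361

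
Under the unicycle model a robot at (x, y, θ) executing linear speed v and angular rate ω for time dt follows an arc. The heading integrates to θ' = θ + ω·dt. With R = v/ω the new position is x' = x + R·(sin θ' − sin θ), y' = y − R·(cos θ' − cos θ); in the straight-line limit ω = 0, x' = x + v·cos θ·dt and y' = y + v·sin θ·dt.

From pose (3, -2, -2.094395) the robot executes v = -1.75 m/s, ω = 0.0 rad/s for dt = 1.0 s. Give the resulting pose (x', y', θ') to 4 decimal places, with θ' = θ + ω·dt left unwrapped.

(3.8750, -0.4845, -2.0944)

θ' = -2.0944 + 0.0·1.0 = -2.0944
ω = 0 → straight: x' = 3 + -1.75·cos(-2.0944)·1.0 = 3.8750
y' = -2 + -1.75·sin(-2.0944)·1.0 = -0.4845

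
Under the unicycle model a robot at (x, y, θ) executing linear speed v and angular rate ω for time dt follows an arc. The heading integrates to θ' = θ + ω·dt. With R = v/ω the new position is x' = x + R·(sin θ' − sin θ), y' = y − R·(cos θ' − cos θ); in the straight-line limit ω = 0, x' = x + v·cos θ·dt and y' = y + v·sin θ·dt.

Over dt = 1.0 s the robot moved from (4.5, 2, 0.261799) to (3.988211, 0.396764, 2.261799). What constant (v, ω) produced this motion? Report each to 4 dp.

Δθ = 2.261799 − 0.261799 = 2.000000
ω = Δθ/dt = 2.000000/1.0 = 2.0000
R = −Δy/(cos θ' − cos θ) = -1.0000
v = R·ω = -1.0000·2.0000 = -2.0000

v = -2.0000, ω = 2.0000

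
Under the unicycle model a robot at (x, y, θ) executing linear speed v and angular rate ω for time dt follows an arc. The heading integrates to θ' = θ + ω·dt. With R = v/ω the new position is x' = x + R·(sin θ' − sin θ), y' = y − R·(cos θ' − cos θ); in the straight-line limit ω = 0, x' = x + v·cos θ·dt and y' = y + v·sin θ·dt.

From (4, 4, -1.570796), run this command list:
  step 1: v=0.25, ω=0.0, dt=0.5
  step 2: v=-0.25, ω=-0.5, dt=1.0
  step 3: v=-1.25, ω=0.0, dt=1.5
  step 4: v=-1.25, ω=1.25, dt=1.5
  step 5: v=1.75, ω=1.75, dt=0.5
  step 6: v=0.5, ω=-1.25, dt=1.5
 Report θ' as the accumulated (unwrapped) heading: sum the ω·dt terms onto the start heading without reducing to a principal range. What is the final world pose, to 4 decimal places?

step 1: θ'=-1.5708 (straight) → pose (4.0000, 3.8750, -1.5708)
step 2: θ'=-2.0708 (R=0.5000) → pose (4.0612, 4.1147, -2.0708)
step 3: θ'=-2.0708 (straight) → pose (4.9601, 5.7602, -2.0708)
step 4: θ'=-0.1958 (R=-1.0000) → pose (4.2771, 7.2205, -0.1958)
step 5: θ'=0.6792 (R=1.0000) → pose (5.0998, 7.4233, 0.6792)
step 6: θ'=-1.1958 (R=-0.4000) → pose (5.7233, 7.2586, -1.1958)

(5.7233, 7.2586, -1.1958)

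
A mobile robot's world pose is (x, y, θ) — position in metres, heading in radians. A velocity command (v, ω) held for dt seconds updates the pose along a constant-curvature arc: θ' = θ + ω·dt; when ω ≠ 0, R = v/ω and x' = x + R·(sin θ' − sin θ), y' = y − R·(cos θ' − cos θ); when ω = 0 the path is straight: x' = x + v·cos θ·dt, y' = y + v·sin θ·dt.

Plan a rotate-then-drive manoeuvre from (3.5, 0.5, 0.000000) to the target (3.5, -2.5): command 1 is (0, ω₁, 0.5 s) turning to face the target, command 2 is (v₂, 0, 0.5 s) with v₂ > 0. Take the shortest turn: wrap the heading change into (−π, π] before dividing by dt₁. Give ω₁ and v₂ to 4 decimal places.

heading to target = atan2(-2.5−0.5, 3.5−3.5) = -1.5708
Δθ = wrap(-1.5708 − 0.0000) = -1.5708; ω₁ = Δθ/dt₁ = -3.1416
distance = √((3.5−3.5)² + (-2.5−0.5)²) = 3.0000; v₂ = distance/dt₂ = 6.0000

ω₁ = -3.1416, v₂ = 6.0000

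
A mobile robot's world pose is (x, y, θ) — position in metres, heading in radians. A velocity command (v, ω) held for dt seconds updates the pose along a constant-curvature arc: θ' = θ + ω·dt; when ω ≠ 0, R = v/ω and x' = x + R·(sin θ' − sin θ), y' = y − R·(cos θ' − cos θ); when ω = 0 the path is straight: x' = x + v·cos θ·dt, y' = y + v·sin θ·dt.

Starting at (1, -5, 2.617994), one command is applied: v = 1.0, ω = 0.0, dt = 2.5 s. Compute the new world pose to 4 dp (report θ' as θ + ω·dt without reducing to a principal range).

θ' = 2.6180 + 0.0·2.5 = 2.6180
ω = 0 → straight: x' = 1 + 1.0·cos(2.6180)·2.5 = -1.1651
y' = -5 + 1.0·sin(2.6180)·2.5 = -3.7500

(-1.1651, -3.7500, 2.6180)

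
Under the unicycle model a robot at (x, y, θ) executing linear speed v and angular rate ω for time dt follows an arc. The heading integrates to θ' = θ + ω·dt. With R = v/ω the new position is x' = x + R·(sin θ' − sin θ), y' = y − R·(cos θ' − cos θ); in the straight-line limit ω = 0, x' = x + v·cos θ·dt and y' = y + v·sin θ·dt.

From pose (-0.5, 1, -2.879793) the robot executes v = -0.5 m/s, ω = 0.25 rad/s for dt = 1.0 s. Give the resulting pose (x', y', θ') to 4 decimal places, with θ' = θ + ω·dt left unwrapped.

θ' = -2.8798 + 0.25·1.0 = -2.6298
R = v/ω = -0.5/0.25 = -2.0000
x' = -0.5 + -2.0000·(sin -2.6298 − sin -2.8798) = -0.0381
y' = 1 − -2.0000·(cos -2.6298 − cos -2.8798) = 1.1881

(-0.0381, 1.1881, -2.6298)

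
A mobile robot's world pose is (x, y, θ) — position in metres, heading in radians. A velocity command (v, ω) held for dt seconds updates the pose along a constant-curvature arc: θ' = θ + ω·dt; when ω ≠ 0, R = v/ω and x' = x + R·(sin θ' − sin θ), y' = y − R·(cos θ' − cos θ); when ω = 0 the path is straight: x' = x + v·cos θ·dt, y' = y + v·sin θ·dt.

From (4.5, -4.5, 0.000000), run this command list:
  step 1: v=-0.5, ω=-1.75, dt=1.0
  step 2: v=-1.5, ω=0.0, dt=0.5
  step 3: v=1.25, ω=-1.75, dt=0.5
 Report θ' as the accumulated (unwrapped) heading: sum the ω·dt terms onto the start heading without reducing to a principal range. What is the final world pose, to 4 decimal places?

step 1: θ'=-1.7500 (R=0.2857) → pose (4.2189, -4.1634, -1.7500)
step 2: θ'=-1.7500 (straight) → pose (4.3525, -3.4254, -1.7500)
step 3: θ'=-2.6250 (R=-0.7143) → pose (4.0025, -3.9191, -2.6250)

(4.0025, -3.9191, -2.6250)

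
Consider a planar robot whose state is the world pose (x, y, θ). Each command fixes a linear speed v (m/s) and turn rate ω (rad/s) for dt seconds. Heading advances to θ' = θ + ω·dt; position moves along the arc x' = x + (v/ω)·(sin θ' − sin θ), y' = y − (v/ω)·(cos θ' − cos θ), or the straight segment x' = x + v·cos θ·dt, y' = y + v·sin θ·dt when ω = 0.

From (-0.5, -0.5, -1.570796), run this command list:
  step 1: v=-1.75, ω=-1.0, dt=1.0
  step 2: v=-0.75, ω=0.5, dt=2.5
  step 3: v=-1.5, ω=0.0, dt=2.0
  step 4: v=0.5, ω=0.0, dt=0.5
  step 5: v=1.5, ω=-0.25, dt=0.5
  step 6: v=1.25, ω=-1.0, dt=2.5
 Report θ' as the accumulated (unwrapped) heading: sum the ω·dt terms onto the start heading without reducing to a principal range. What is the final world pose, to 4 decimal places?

(-1.7339, 3.5111, -3.9458)

step 1: θ'=-2.5708 (R=1.7500) → pose (0.3045, 0.9726, -2.5708)
step 2: θ'=-1.3208 (R=-1.5000) → pose (0.9474, 2.6059, -1.3208)
step 3: θ'=-1.3208 (straight) → pose (0.2052, 5.5126, -1.3208)
step 4: θ'=-1.3208 (straight) → pose (0.2670, 5.2704, -1.3208)
step 5: θ'=-1.4458 (R=-6.0000) → pose (0.4067, 4.5340, -1.4458)
step 6: θ'=-3.9458 (R=-1.2500) → pose (-1.7339, 3.5111, -3.9458)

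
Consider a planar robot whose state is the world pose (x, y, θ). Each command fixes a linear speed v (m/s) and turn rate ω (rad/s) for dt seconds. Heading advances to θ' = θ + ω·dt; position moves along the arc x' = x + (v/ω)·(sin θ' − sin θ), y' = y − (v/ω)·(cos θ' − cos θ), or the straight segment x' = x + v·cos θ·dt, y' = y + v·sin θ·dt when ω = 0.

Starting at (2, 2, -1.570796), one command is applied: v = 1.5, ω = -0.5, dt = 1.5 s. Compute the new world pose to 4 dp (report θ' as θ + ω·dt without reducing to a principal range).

(1.1951, -0.0449, -2.3208)

θ' = -1.5708 + -0.5·1.5 = -2.3208
R = v/ω = 1.5/-0.5 = -3.0000
x' = 2 + -3.0000·(sin -2.3208 − sin -1.5708) = 1.1951
y' = 2 − -3.0000·(cos -2.3208 − cos -1.5708) = -0.0449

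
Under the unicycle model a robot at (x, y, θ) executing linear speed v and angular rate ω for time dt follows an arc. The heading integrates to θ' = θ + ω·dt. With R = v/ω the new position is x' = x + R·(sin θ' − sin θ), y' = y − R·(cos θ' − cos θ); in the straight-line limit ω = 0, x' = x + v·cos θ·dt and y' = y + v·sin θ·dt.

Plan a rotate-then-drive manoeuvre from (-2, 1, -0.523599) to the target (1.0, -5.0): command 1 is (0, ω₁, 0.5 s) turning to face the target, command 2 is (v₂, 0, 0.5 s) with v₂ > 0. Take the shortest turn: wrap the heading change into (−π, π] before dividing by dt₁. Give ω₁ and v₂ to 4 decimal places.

heading to target = atan2(-5−1, 1−-2) = -1.1071
Δθ = wrap(-1.1071 − -0.5236) = -0.5835; ω₁ = Δθ/dt₁ = -1.1671
distance = √((1−-2)² + (-5−1)²) = 6.7082; v₂ = distance/dt₂ = 13.4164

ω₁ = -1.1671, v₂ = 13.4164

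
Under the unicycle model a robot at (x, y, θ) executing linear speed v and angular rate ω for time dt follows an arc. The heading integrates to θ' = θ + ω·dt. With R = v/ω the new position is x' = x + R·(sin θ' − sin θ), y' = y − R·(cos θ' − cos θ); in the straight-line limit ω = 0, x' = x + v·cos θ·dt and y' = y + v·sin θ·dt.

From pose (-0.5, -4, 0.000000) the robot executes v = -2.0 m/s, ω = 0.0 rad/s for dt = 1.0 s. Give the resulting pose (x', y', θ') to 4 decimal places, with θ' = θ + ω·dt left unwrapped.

(-2.5000, -4.0000, 0.0000)

θ' = 0.0000 + 0.0·1.0 = 0.0000
ω = 0 → straight: x' = -0.5 + -2.0·cos(0.0000)·1.0 = -2.5000
y' = -4 + -2.0·sin(0.0000)·1.0 = -4.0000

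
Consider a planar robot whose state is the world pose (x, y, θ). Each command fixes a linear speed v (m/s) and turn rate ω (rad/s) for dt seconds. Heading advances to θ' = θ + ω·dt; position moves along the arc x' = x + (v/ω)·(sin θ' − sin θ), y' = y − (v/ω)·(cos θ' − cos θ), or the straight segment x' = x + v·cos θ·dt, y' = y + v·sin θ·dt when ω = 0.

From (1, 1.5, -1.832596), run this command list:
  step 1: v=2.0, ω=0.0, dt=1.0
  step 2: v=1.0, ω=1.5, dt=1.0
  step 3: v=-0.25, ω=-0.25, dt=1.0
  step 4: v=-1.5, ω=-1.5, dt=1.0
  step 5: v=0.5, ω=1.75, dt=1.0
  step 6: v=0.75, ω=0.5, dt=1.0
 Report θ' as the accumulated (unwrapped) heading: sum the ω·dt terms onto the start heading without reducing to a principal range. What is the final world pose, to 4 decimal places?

step 1: θ'=-1.8326 (straight) → pose (0.4824, -0.4319, -1.8326)
step 2: θ'=-0.3326 (R=0.6667) → pose (0.9086, -1.2345, -0.3326)
step 3: θ'=-0.5826 (R=1.0000) → pose (0.6850, -1.1244, -0.5826)
step 4: θ'=-2.0826 (R=1.0000) → pose (0.3633, 0.2004, -2.0826)
step 5: θ'=-0.3326 (R=0.2857) → pose (0.5191, -0.2096, -0.3326)
step 6: θ'=0.1674 (R=1.5000) → pose (1.2588, -0.2708, 0.1674)

(1.2588, -0.2708, 0.1674)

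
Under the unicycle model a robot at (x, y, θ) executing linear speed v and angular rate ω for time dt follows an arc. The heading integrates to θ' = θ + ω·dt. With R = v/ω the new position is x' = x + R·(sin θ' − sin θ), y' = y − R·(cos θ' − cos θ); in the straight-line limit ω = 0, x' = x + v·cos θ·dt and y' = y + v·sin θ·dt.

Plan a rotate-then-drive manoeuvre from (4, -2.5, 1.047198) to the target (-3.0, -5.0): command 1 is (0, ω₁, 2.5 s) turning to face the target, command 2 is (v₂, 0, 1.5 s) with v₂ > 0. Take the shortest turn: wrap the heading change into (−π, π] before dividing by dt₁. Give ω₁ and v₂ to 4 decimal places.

heading to target = atan2(-5−-2.5, -3−4) = -2.7986
Δθ = wrap(-2.7986 − 1.0472) = 2.4374; ω₁ = Δθ/dt₁ = 0.9750
distance = √((-3−4)² + (-5−-2.5)²) = 7.4330; v₂ = distance/dt₂ = 4.9554

ω₁ = 0.9750, v₂ = 4.9554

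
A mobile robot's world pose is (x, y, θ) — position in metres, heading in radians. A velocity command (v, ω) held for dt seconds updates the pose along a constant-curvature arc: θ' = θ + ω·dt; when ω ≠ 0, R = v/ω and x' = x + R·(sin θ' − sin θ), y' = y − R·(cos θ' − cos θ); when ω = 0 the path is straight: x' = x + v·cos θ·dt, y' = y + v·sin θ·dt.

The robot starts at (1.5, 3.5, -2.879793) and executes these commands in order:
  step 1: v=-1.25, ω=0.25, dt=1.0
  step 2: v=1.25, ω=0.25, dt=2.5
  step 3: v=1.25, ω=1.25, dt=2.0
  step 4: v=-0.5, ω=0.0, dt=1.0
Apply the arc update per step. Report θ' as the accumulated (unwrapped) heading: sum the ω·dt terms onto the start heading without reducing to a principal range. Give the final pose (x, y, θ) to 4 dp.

(1.5095, 0.1755, 0.4952)

step 1: θ'=-2.6298 (R=-5.0000) → pose (2.6546, 3.9703, -2.6298)
step 2: θ'=-2.0048 (R=5.0000) → pose (0.5669, 1.7135, -2.0048)
step 3: θ'=0.4952 (R=1.0000) → pose (1.9494, 0.4131, 0.4952)
step 4: θ'=0.4952 (straight) → pose (1.5095, 0.1755, 0.4952)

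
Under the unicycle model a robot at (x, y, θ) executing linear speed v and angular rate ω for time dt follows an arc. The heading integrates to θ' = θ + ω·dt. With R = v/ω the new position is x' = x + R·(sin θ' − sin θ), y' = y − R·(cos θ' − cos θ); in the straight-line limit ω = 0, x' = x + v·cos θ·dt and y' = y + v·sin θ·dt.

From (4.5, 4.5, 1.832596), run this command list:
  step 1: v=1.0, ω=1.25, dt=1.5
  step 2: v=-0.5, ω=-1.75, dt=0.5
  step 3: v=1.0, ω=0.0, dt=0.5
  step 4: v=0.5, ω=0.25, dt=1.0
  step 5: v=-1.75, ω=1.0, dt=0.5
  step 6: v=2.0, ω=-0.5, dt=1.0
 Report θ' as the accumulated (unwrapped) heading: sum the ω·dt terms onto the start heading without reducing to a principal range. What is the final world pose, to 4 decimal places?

(1.4787, 5.0311, 3.0826)

step 1: θ'=3.7076 (R=0.8000) → pose (3.2982, 4.9682, 3.7076)
step 2: θ'=2.8326 (R=0.2857) → pose (3.5384, 4.9992, 2.8326)
step 3: θ'=2.8326 (straight) → pose (3.0620, 5.1513, 2.8326)
step 4: θ'=3.0826 (R=2.0000) → pose (2.5718, 5.2425, 3.0826)
step 5: θ'=3.5826 (R=-1.7500) → pose (3.4219, 5.4069, 3.5826)
step 6: θ'=3.0826 (R=-4.0000) → pose (1.4787, 5.0311, 3.0826)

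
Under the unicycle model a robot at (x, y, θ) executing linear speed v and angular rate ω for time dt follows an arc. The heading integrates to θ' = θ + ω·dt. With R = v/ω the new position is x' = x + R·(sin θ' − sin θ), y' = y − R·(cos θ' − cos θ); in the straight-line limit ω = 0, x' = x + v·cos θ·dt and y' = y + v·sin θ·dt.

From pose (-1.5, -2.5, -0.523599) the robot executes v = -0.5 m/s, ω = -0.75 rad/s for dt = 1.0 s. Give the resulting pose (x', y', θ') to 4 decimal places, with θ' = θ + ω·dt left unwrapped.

θ' = -0.5236 + -0.75·1.0 = -1.2736
R = v/ω = -0.5/-0.75 = 0.6667
x' = -1.5 + 0.6667·(sin -1.2736 − sin -0.5236) = -1.8041
y' = -2.5 − 0.6667·(cos -1.2736 − cos -0.5236) = -2.1179

(-1.8041, -2.1179, -1.2736)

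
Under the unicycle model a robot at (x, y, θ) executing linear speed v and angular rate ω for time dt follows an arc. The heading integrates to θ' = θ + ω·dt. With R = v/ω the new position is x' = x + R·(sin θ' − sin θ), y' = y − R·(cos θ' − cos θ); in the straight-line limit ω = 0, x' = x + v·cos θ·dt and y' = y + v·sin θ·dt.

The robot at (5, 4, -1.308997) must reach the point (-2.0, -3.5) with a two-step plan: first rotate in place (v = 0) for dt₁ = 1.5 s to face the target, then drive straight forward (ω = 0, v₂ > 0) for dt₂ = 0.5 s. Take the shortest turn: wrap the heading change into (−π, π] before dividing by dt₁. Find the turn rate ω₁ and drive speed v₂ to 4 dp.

heading to target = atan2(-3.5−4, -2−5) = -2.3217
Δθ = wrap(-2.3217 − -1.3090) = -1.0127; ω₁ = Δθ/dt₁ = -0.6752
distance = √((-2−5)² + (-3.5−4)²) = 10.2591; v₂ = distance/dt₂ = 20.5183

ω₁ = -0.6752, v₂ = 20.5183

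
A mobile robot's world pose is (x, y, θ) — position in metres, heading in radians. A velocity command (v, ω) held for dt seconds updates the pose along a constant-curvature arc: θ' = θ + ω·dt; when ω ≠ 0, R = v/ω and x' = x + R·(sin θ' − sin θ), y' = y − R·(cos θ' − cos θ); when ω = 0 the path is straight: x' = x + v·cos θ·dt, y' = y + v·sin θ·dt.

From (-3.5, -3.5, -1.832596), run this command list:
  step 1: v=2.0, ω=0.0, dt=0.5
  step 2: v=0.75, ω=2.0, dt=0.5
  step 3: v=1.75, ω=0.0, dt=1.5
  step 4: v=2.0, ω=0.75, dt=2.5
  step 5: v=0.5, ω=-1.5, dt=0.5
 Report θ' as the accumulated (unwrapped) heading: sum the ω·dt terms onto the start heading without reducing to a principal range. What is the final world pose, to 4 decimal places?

(2.5598, -6.1557, 0.2924)

step 1: θ'=-1.8326 (straight) → pose (-3.7588, -4.4659, -1.8326)
step 2: θ'=-0.8326 (R=0.3750) → pose (-3.6740, -4.8153, -0.8326)
step 3: θ'=-0.8326 (straight) → pose (-1.9075, -6.7570, -0.8326)
step 4: θ'=1.0424 (R=2.6667) → pose (2.3680, -6.3068, 1.0424)
step 5: θ'=0.2924 (R=-0.3333) → pose (2.5598, -6.1557, 0.2924)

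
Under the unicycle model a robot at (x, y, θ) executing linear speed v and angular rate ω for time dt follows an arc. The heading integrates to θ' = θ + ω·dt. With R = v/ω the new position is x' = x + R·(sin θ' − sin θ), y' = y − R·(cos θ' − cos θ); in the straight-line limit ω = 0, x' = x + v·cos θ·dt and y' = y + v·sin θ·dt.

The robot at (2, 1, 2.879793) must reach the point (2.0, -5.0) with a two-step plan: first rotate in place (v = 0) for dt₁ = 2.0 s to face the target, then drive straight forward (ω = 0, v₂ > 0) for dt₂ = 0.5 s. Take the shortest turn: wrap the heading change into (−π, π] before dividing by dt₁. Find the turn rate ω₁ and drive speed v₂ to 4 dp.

heading to target = atan2(-5−1, 2−2) = -1.5708
Δθ = wrap(-1.5708 − 2.8798) = 1.8326; ω₁ = Δθ/dt₁ = 0.9163
distance = √((2−2)² + (-5−1)²) = 6.0000; v₂ = distance/dt₂ = 12.0000

ω₁ = 0.9163, v₂ = 12.0000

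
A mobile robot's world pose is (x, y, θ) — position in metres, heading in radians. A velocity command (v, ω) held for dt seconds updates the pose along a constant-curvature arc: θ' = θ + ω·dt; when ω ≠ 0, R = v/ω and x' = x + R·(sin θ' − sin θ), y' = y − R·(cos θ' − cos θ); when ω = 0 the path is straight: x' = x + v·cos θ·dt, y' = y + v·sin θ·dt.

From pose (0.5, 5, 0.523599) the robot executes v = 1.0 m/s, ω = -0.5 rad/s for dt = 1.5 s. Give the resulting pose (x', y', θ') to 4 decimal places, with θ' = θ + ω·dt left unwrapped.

θ' = 0.5236 + -0.5·1.5 = -0.2264
R = v/ω = 1.0/-0.5 = -2.0000
x' = 0.5 + -2.0000·(sin -0.2264 − sin 0.5236) = 1.9489
y' = 5 − -2.0000·(cos -0.2264 − cos 0.5236) = 5.2169

(1.9489, 5.2169, -0.2264)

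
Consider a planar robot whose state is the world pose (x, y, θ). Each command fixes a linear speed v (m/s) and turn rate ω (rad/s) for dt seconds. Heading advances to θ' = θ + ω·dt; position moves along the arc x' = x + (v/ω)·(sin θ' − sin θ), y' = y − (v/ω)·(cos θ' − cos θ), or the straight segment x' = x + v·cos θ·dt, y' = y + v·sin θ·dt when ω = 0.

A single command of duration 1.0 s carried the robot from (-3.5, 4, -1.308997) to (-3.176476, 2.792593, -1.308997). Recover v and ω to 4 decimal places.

Δθ = -1.308997 − -1.308997 = 0.000000
ω = Δθ/dt = 0.000000/1.0 = 0.0000
ω = 0 → v = (Δx·cos θ + Δy·sin θ)/dt = 1.2500

v = 1.2500, ω = 0.0000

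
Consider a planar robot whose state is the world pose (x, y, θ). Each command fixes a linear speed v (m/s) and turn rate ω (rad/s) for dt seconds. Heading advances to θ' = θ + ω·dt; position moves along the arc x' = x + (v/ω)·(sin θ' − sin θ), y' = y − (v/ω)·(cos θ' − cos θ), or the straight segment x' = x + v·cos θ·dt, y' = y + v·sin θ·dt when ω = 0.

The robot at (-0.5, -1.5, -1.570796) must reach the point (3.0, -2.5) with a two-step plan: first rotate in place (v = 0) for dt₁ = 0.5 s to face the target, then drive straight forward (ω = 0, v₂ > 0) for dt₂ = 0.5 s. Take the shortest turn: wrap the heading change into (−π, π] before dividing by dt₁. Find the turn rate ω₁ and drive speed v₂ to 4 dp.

heading to target = atan2(-2.5−-1.5, 3−-0.5) = -0.2783
Δθ = wrap(-0.2783 − -1.5708) = 1.2925; ω₁ = Δθ/dt₁ = 2.5850
distance = √((3−-0.5)² + (-2.5−-1.5)²) = 3.6401; v₂ = distance/dt₂ = 7.2801

ω₁ = 2.5850, v₂ = 7.2801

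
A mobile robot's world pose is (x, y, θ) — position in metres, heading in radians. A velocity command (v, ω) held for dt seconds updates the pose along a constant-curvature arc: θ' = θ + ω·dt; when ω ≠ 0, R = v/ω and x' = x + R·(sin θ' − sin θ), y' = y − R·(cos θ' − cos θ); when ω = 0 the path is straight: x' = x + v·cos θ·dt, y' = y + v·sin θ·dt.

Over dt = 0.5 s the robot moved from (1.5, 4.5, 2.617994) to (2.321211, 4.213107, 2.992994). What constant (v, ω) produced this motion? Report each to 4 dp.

v = -1.7500, ω = 0.7500

Δθ = 2.992994 − 2.617994 = 0.375000
ω = Δθ/dt = 0.375000/0.5 = 0.7500
R = Δx/(sin θ' − sin θ) = -2.3333
v = R·ω = -2.3333·0.7500 = -1.7500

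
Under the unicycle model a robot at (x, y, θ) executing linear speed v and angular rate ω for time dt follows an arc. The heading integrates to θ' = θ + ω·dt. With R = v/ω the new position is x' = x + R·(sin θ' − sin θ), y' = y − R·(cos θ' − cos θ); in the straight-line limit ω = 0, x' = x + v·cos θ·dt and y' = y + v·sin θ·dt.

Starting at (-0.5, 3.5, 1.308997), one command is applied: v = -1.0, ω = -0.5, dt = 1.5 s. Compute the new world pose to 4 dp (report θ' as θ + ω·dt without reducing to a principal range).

(-1.3712, 2.3221, 0.5590)

θ' = 1.3090 + -0.5·1.5 = 0.5590
R = v/ω = -1.0/-0.5 = 2.0000
x' = -0.5 + 2.0000·(sin 0.5590 − sin 1.3090) = -1.3712
y' = 3.5 − 2.0000·(cos 0.5590 − cos 1.3090) = 2.3221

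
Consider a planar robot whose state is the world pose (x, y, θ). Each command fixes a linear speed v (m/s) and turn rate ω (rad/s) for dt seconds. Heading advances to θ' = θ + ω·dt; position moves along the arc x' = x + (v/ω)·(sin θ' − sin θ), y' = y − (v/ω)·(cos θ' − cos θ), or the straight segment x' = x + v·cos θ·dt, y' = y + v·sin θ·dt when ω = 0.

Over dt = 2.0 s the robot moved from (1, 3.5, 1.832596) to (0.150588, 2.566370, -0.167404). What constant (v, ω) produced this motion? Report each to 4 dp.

Δθ = -0.167404 − 1.832596 = -2.000000
ω = Δθ/dt = -2.000000/2.0 = -1.0000
R = −Δy/(cos θ' − cos θ) = 0.7500
v = R·ω = 0.7500·-1.0000 = -0.7500

v = -0.7500, ω = -1.0000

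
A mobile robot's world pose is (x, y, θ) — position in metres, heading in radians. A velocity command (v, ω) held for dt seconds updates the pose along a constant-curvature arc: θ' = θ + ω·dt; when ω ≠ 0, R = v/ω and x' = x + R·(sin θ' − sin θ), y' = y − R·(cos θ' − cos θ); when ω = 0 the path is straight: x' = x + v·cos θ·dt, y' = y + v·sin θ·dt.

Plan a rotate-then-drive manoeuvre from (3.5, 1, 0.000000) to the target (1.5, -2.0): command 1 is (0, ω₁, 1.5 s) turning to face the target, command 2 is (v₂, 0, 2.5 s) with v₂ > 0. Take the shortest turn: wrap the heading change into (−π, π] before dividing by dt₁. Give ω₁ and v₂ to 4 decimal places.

heading to target = atan2(-2−1, 1.5−3.5) = -2.1588
Δθ = wrap(-2.1588 − 0.0000) = -2.1588; ω₁ = Δθ/dt₁ = -1.4392
distance = √((1.5−3.5)² + (-2−1)²) = 3.6056; v₂ = distance/dt₂ = 1.4422

ω₁ = -1.4392, v₂ = 1.4422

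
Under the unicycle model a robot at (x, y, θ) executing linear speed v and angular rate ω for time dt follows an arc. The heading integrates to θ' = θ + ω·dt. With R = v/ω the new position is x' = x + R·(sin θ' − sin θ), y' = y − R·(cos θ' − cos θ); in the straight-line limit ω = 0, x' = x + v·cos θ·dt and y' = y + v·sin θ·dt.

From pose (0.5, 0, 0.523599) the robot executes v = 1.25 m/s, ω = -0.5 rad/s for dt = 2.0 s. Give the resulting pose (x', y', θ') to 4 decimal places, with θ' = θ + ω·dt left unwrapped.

(2.8965, 0.0566, -0.4764)

θ' = 0.5236 + -0.5·2.0 = -0.4764
R = v/ω = 1.25/-0.5 = -2.5000
x' = 0.5 + -2.5000·(sin -0.4764 − sin 0.5236) = 2.8965
y' = 0 − -2.5000·(cos -0.4764 − cos 0.5236) = 0.0566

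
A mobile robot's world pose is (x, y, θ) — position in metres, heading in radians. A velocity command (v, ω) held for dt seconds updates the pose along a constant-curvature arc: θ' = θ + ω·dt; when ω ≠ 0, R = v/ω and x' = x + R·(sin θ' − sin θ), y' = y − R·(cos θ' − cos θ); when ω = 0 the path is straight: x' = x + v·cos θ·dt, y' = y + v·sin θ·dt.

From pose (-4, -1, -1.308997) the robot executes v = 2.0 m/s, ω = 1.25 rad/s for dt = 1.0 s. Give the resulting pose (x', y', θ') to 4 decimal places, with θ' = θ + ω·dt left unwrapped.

(-2.5489, -2.1831, -0.0590)

θ' = -1.3090 + 1.25·1.0 = -0.0590
R = v/ω = 2.0/1.25 = 1.6000
x' = -4 + 1.6000·(sin -0.0590 − sin -1.3090) = -2.5489
y' = -1 − 1.6000·(cos -0.0590 − cos -1.3090) = -2.1831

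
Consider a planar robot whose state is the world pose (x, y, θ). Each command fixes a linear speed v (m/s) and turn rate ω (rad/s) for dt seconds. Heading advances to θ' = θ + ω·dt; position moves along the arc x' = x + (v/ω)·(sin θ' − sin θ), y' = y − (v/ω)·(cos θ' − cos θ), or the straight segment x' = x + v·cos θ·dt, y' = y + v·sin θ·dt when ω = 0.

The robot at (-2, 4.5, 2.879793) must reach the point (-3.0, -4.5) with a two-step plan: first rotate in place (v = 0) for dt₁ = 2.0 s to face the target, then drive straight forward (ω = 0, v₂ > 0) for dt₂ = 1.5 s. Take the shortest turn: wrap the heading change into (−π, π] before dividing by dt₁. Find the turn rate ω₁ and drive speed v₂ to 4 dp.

ω₁ = 0.8610, v₂ = 6.0369

heading to target = atan2(-4.5−4.5, -3−-2) = -1.6815
Δθ = wrap(-1.6815 − 2.8798) = 1.7219; ω₁ = Δθ/dt₁ = 0.8610
distance = √((-3−-2)² + (-4.5−4.5)²) = 9.0554; v₂ = distance/dt₂ = 6.0369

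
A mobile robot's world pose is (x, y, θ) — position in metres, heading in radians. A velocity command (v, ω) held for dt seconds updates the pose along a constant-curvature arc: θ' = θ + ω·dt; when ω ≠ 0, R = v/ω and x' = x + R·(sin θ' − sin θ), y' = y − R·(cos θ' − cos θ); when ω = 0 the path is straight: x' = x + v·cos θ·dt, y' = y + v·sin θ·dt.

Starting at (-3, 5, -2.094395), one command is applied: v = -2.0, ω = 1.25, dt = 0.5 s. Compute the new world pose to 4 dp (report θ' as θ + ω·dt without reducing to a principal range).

θ' = -2.0944 + 1.25·0.5 = -1.4694
R = v/ω = -2.0/1.25 = -1.6000
x' = -3 + -1.6000·(sin -1.4694 − sin -2.0944) = -2.7939
y' = 5 − -1.6000·(cos -1.4694 − cos -2.0944) = 5.9620

(-2.7939, 5.9620, -1.4694)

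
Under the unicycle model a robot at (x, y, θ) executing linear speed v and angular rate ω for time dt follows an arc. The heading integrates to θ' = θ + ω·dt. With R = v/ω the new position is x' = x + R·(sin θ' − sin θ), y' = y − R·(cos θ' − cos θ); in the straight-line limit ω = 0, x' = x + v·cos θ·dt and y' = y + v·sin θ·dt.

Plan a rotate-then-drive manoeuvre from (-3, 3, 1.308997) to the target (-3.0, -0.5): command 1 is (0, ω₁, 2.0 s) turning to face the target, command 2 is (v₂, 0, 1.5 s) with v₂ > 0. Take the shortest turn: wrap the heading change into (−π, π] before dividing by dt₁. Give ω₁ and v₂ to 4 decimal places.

ω₁ = -1.4399, v₂ = 2.3333

heading to target = atan2(-0.5−3, -3−-3) = -1.5708
Δθ = wrap(-1.5708 − 1.3090) = -2.8798; ω₁ = Δθ/dt₁ = -1.4399
distance = √((-3−-3)² + (-0.5−3)²) = 3.5000; v₂ = distance/dt₂ = 2.3333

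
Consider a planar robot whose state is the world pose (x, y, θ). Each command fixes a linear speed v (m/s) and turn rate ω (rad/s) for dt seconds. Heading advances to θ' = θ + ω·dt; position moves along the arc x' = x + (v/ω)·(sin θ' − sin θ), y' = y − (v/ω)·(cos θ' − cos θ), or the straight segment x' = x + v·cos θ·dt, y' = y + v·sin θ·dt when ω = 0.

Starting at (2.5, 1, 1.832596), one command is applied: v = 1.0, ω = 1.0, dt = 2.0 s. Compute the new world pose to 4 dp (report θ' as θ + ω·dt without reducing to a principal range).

(0.8968, 1.5118, 3.8326)

θ' = 1.8326 + 1.0·2.0 = 3.8326
R = v/ω = 1.0/1.0 = 1.0000
x' = 2.5 + 1.0000·(sin 3.8326 − sin 1.8326) = 0.8968
y' = 1 − 1.0000·(cos 3.8326 − cos 1.8326) = 1.5118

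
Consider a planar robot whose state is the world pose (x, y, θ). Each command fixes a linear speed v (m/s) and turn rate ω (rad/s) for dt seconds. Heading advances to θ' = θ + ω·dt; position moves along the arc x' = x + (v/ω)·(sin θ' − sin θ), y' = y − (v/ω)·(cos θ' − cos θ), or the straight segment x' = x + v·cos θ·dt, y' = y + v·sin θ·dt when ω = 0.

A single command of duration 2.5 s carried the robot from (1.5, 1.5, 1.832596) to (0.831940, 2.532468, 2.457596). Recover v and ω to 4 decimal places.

v = 0.5000, ω = 0.2500

Δθ = 2.457596 − 1.832596 = 0.625000
ω = Δθ/dt = 0.625000/2.5 = 0.2500
R = −Δy/(cos θ' − cos θ) = 2.0000
v = R·ω = 2.0000·0.2500 = 0.5000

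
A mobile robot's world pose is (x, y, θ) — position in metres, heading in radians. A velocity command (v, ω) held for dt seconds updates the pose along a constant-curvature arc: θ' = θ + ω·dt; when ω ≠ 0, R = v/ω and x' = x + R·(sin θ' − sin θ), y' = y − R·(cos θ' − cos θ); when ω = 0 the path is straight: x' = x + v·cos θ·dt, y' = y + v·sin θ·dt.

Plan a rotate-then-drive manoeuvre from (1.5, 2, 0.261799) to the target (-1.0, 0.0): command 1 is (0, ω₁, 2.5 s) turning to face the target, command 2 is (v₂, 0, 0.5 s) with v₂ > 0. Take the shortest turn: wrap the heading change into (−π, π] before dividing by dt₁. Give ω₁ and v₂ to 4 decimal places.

heading to target = atan2(0−2, -1−1.5) = -2.4669
Δθ = wrap(-2.4669 − 0.2618) = -2.7287; ω₁ = Δθ/dt₁ = -1.0915
distance = √((-1−1.5)² + (0−2)²) = 3.2016; v₂ = distance/dt₂ = 6.4031

ω₁ = -1.0915, v₂ = 6.4031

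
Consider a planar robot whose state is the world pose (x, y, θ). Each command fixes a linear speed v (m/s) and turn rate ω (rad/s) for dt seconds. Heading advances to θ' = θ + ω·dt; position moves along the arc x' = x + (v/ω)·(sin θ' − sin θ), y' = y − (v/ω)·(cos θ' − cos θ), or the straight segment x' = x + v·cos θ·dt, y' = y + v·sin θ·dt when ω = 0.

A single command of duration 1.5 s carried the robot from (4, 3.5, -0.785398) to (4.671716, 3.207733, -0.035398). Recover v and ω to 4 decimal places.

v = 0.5000, ω = 0.5000

Δθ = -0.035398 − -0.785398 = 0.750000
ω = Δθ/dt = 0.750000/1.5 = 0.5000
R = Δx/(sin θ' − sin θ) = 1.0000
v = R·ω = 1.0000·0.5000 = 0.5000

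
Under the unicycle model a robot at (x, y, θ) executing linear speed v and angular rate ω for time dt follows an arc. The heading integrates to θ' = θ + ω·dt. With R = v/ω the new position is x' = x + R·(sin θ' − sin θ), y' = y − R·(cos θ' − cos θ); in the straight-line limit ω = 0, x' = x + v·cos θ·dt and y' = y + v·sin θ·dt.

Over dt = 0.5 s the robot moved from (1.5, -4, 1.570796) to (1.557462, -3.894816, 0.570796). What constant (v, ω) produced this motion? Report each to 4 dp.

v = 0.2500, ω = -2.0000

Δθ = 0.570796 − 1.570796 = -1.000000
ω = Δθ/dt = -1.000000/0.5 = -2.0000
R = −Δy/(cos θ' − cos θ) = -0.1250
v = R·ω = -0.1250·-2.0000 = 0.2500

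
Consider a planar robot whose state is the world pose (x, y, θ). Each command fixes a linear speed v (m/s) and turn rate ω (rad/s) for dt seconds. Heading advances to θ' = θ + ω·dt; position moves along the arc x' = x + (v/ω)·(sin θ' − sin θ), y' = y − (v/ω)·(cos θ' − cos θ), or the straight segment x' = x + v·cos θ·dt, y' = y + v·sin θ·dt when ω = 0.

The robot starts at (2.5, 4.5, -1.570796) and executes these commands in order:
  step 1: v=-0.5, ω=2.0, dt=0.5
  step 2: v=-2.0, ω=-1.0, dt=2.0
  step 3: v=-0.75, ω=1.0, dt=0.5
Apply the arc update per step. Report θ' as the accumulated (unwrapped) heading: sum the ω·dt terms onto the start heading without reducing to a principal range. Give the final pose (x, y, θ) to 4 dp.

(2.6380, 8.3478, -2.0708)

step 1: θ'=-0.5708 (R=-0.2500) → pose (2.3851, 4.7104, -0.5708)
step 2: θ'=-2.5708 (R=2.0000) → pose (2.3851, 8.0763, -2.5708)
step 3: θ'=-2.0708 (R=-0.7500) → pose (2.6380, 8.3478, -2.0708)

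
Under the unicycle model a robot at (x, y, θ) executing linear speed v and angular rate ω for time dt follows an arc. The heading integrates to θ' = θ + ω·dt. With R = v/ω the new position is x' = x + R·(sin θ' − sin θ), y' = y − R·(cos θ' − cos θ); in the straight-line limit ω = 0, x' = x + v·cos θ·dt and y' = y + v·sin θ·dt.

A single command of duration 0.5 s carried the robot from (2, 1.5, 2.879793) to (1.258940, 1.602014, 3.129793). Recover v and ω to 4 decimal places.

v = 1.5000, ω = 0.5000

Δθ = 3.129793 − 2.879793 = 0.250000
ω = Δθ/dt = 0.250000/0.5 = 0.5000
R = Δx/(sin θ' − sin θ) = 3.0000
v = R·ω = 3.0000·0.5000 = 1.5000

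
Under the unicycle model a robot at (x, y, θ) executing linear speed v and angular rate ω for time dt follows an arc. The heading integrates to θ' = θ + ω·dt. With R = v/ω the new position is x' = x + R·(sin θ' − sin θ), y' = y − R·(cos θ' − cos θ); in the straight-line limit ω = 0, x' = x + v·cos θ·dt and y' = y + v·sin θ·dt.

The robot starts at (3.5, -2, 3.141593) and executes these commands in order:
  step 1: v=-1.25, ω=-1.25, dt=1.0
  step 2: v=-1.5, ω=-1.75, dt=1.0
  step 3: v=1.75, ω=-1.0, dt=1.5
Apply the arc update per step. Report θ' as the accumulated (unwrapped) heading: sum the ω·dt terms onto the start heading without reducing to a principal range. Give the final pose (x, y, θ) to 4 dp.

(5.7142, -5.1671, -1.3584)

step 1: θ'=1.8916 (R=1.0000) → pose (4.4490, -2.6847, 1.8916)
step 2: θ'=0.1416 (R=0.8571) → pose (3.7565, -3.8035, 0.1416)
step 3: θ'=-1.3584 (R=-1.7500) → pose (5.7142, -5.1671, -1.3584)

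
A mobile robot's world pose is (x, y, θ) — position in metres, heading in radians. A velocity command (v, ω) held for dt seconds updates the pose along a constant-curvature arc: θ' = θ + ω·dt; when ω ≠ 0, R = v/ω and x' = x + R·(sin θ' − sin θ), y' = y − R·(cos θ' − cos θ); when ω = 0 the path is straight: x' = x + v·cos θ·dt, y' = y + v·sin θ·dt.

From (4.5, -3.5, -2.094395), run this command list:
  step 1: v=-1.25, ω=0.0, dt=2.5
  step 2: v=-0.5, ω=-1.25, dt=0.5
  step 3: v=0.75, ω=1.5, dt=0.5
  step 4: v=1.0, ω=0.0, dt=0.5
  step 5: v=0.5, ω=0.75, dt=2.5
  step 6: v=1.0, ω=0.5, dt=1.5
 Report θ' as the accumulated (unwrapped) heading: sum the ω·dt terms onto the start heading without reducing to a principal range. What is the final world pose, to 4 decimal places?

(7.7544, -1.8683, 0.6556)

step 1: θ'=-2.0944 (straight) → pose (6.0625, -0.7937, -2.0944)
step 2: θ'=-2.7194 (R=0.4000) → pose (6.2450, -0.6288, -2.7194)
step 3: θ'=-1.9694 (R=0.5000) → pose (5.9891, -0.8908, -1.9694)
step 4: θ'=-1.9694 (straight) → pose (5.7950, -1.3516, -1.9694)
step 5: θ'=-0.0944 (R=0.6667) → pose (6.3466, -2.2741, -0.0944)
step 6: θ'=0.6556 (R=2.0000) → pose (7.7544, -1.8683, 0.6556)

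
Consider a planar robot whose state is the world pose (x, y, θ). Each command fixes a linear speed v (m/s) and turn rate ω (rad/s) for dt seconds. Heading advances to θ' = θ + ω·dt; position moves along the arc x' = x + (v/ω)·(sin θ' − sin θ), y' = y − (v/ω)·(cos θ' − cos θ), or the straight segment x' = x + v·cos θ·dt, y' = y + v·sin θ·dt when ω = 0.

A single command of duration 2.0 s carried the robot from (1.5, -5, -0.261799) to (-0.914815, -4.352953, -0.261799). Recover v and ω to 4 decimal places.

Δθ = -0.261799 − -0.261799 = 0.000000
ω = Δθ/dt = 0.000000/2.0 = 0.0000
ω = 0 → v = (Δx·cos θ + Δy·sin θ)/dt = -1.2500

v = -1.2500, ω = 0.0000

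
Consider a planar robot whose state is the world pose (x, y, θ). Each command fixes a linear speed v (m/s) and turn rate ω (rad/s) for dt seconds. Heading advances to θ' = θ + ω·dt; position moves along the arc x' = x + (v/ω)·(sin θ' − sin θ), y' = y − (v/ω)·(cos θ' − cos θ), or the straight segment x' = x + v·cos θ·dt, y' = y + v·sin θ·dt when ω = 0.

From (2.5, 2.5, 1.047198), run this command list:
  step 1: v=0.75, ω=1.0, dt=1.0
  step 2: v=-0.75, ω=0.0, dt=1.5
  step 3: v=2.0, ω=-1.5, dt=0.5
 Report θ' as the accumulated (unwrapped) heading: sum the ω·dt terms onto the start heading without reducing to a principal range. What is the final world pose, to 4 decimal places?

step 1: θ'=2.0472 (R=0.7500) → pose (2.5170, 3.2189, 2.0472)
step 2: θ'=2.0472 (straight) → pose (3.0329, 2.2192, 2.0472)
step 3: θ'=1.2972 (R=-1.3333) → pose (2.9340, 3.1909, 1.2972)

(2.9340, 3.1909, 1.2972)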